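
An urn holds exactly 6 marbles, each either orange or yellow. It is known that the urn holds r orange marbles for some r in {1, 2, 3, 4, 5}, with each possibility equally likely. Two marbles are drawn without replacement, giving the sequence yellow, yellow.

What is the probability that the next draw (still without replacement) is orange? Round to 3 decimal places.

0.438

Compute the likelihood of the observed sequence for each case: P(data | r = 1) = (5/6)(4/5) = 2/3; P(data | r = 2) = (4/6)(3/5) = 2/5; P(data | r = 3) = (3/6)(2/5) = 1/5; P(data | r = 4) = (2/6)(1/5) = 1/15; P(data | r = 5) = (1/6)(0/5) = 0.
The prior-weighted likelihoods are 1/5 · 2/3 = 2/15, 1/5 · 2/5 = 2/25, 1/5 · 1/5 = 1/25, 1/5 · 1/15 = 1/75, 1/5 · 0 = 0; summing to 4/15.
Dividing through by the total gives posterior P(r = 1 | data) = 1/2, P(r = 2 | data) = 3/10, P(r = 3 | data) = 3/20, P(r = 4 | data) = 1/20, P(r = 5 | data) = 0.
Averaging over the posterior, P(orange next | data) = (1/4)(1/2) + (1/2)(3/10) + (3/4)(3/20) + (1)(1/20) = 7/16.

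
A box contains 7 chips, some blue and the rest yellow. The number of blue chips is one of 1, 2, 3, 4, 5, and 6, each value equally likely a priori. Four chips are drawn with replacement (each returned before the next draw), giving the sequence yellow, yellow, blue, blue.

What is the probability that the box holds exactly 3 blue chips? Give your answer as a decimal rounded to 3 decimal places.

0.257

The likelihood of the observed sequence under each hypothesis: P(data | r = 1) = (6/7)(6/7)(1/7)(1/7) = 0.014994; P(data | r = 2) = (5/7)(5/7)(2/7)(2/7) = 0.041649; P(data | r = 3) = (4/7)(4/7)(3/7)(3/7) = 0.059975; P(data | r = 4) = (3/7)(3/7)(4/7)(4/7) = 0.059975; P(data | r = 5) = (2/7)(2/7)(5/7)(5/7) = 0.041649; P(data | r = 6) = (1/7)(1/7)(6/7)(6/7) = 0.014994.
Multiplying each by its prior: 1/6 · 0.014994 = 0.002499, 1/6 · 0.041649 = 0.0069416, 1/6 · 0.059975 = 0.0099958, 1/6 · 0.059975 = 0.0099958, 1/6 · 0.041649 = 0.0069416, 1/6 · 0.014994 = 0.002499; these sum to 0.038873.
So P(r = 3 | data) = (0.0099958) / (0.038873) = 0.25714.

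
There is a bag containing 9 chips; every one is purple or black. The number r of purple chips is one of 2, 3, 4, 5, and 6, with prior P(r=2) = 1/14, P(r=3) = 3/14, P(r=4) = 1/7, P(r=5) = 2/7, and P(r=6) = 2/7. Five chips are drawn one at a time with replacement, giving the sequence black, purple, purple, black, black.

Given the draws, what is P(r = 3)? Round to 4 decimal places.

For each hypothesis, P(data | H) works out to: P(data | r = 2) = (7/9)(2/9)(2/9)(7/9)(7/9) = 0.023235; P(data | r = 3) = (6/9)(3/9)(3/9)(6/9)(6/9) = 0.032922; P(data | r = 4) = (5/9)(4/9)(4/9)(5/9)(5/9) = 0.03387; P(data | r = 5) = (4/9)(5/9)(5/9)(4/9)(4/9) = 0.027096; P(data | r = 6) = (3/9)(6/9)(6/9)(3/9)(3/9) = 0.016461.
The prior-weighted likelihoods are 1/14 · 0.023235 = 0.0016596, 3/14 · 0.032922 = 0.0070547, 1/7 · 0.03387 = 0.0048386, 2/7 · 0.027096 = 0.0077418, 2/7 · 0.016461 = 0.0047031; with total 0.025998.
So P(r = 3 | data) = (0.0070547) / (0.025998) = 0.27136.

0.2714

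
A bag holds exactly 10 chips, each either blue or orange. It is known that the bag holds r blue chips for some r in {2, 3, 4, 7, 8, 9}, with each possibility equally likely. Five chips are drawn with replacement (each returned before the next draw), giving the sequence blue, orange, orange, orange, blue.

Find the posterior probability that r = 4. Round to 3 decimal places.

0.329

Compute the likelihood of the observed sequence for each case: P(data | r = 2) = (2/10)(8/10)(8/10)(8/10)(2/10) = 0.02048; P(data | r = 3) = (3/10)(7/10)(7/10)(7/10)(3/10) = 0.03087; P(data | r = 4) = (4/10)(6/10)(6/10)(6/10)(4/10) = 0.03456; P(data | r = 7) = (7/10)(3/10)(3/10)(3/10)(7/10) = 0.01323; P(data | r = 8) = (8/10)(2/10)(2/10)(2/10)(8/10) = 0.00512; P(data | r = 9) = (9/10)(1/10)(1/10)(1/10)(9/10) = 0.00081.
Multiplying each by its prior: 1/6 · 0.02048 = 0.0034133, 1/6 · 0.03087 = 0.005145, 1/6 · 0.03456 = 0.00576, 1/6 · 0.01323 = 0.002205, 1/6 · 0.00512 = 0.00085333, 1/6 · 0.00081 = 0.000135; summing to 0.017512.
So P(r = 4 | data) = (0.00576) / (0.017512) = 0.32892.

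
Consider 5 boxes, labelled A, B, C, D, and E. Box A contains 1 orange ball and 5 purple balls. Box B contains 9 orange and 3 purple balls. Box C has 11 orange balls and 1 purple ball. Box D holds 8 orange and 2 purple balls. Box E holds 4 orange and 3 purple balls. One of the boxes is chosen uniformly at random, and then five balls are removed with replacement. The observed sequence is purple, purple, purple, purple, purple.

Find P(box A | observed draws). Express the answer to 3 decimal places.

Under each hypothesis, the probability of the observed sequence is: P(data | box A) = (5/6)(5/6)(5/6)(5/6)(5/6) = 0.40188; P(data | box B) = (3/12)(3/12)(3/12)(3/12)(3/12) = 0.00097656; P(data | box C) = (1/12)(1/12)(1/12)(1/12)(1/12) = 4.0188e-06; P(data | box D) = (2/10)(2/10)(2/10)(2/10)(2/10) = 0.00032; P(data | box E) = (3/7)(3/7)(3/7)(3/7)(3/7) = 0.014458.
Weighting by the prior gives 1/5 · 0.40188 = 0.080376, 1/5 · 0.00097656 = 0.00019531, 1/5 · 4.0188e-06 = 8.0376e-07, 1/5 · 0.00032 = 6.4e-05, 1/5 · 0.014458 = 0.0028917; with total 0.083527.
By Bayes' rule, P(box A | data) = (0.080376) / (0.083527) = 0.96227.

0.962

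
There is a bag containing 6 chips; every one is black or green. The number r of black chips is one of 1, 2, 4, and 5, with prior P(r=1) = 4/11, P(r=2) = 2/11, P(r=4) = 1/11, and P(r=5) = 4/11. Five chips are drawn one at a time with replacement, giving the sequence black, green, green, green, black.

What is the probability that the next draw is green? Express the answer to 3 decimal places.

0.659

For each hypothesis, P(data | H) works out to: P(data | r = 1) = (1/6)(5/6)(5/6)(5/6)(1/6) = 0.016075; P(data | r = 2) = (2/6)(4/6)(4/6)(4/6)(2/6) = 0.032922; P(data | r = 4) = (4/6)(2/6)(2/6)(2/6)(4/6) = 0.016461; P(data | r = 5) = (5/6)(1/6)(1/6)(1/6)(5/6) = 0.003215.
Weighting by the prior gives 4/11 · 0.016075 = 0.0058455, 2/11 · 0.032922 = 0.0059858, 1/11 · 0.016461 = 0.0014964, 4/11 · 0.003215 = 0.0011691; summing to 0.014497.
Normalising, the posterior is P(r = 1 | data) = 0.40323, P(r = 2 | data) = 0.4129, P(r = 4 | data) = 0.10323, P(r = 5 | data) = 0.080645.
The predictive probability is P(green next | data) = (5/6)(0.40323) + (2/3)(0.4129) + (1/3)(0.10323) + (1/6)(0.080645) = 0.65914.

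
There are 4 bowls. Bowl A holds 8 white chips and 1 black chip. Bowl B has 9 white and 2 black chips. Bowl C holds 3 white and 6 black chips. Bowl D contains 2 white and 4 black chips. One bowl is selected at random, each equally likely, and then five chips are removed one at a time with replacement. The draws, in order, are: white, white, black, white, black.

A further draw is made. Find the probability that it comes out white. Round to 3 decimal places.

For each hypothesis, P(data | H) works out to: P(data | bowl A) = (8/9)(8/9)(1/9)(8/9)(1/9) = 0.0086708; P(data | bowl B) = (9/11)(9/11)(2/11)(9/11)(2/11) = 0.018106; P(data | bowl C) = (3/9)(3/9)(6/9)(3/9)(6/9) = 0.016461; P(data | bowl D) = (2/6)(2/6)(4/6)(2/6)(4/6) = 0.016461.
The prior-weighted likelihoods are 1/4 · 0.0086708 = 0.0021677, 1/4 · 0.018106 = 0.0045265, 1/4 · 0.016461 = 0.0041152, 1/4 · 0.016461 = 0.0041152; these sum to 0.014925.
The posterior is then P(bowl A | data) = 0.14524, P(bowl B | data) = 0.30329, P(bowl C | data) = 0.27573, P(bowl D | data) = 0.27573.
Averaging over the posterior, P(white next | data) = (8/9)(0.14524) + (9/11)(0.30329) + (1/3)(0.27573) + (1/3)(0.27573) = 0.56107.

0.561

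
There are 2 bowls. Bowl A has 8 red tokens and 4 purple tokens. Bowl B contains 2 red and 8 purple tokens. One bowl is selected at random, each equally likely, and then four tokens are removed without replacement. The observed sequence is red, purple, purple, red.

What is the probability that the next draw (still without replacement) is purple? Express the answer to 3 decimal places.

Compute the likelihood of the observed sequence for each case: P(data | bowl A) = (8/12)(4/11)(3/10)(7/9) = 28/495; P(data | bowl B) = (2/10)(8/9)(7/8)(1/7) = 1/45.
The prior-weighted likelihoods are 1/2 · 28/495 = 14/495, 1/2 · 1/45 = 1/90; summing to 13/330.
Dividing through by the total gives posterior P(bowl A | data) = 28/39, P(bowl B | data) = 11/39.
The predictive probability is P(purple next | data) = (1/4)(28/39) + (1)(11/39) = 6/13.

0.462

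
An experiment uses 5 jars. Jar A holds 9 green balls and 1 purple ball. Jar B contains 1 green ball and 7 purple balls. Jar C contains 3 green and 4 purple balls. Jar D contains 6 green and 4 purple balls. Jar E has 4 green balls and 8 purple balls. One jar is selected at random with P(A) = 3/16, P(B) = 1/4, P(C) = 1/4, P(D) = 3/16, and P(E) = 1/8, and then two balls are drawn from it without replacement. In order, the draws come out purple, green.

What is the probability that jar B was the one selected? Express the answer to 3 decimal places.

0.155

Compute the likelihood of the observed sequence for each case: P(data | jar A) = (1/10)(9/9) = 0.1; P(data | jar B) = (7/8)(1/7) = 0.125; P(data | jar C) = (4/7)(3/6) = 0.28571; P(data | jar D) = (4/10)(6/9) = 0.26667; P(data | jar E) = (8/12)(4/11) = 0.24242.
Multiplying each by its prior: 3/16 · 0.1 = 0.01875, 1/4 · 0.125 = 0.03125, 1/4 · 0.28571 = 0.071429, 3/16 · 0.26667 = 0.05, 1/8 · 0.24242 = 0.030303; with total 0.20173.
Therefore the posterior P(jar B | data) = (0.03125) / (0.20173) = 0.15491.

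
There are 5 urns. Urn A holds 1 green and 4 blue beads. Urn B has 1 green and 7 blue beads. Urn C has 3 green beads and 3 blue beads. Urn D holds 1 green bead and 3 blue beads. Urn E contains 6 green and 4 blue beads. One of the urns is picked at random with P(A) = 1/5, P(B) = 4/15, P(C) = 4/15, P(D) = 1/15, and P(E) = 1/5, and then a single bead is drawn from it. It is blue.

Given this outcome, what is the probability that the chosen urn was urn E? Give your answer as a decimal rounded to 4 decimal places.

For each hypothesis, P(data | H) works out to: P(data | urn A) = (4/5) = 4/5; P(data | urn B) = (7/8) = 7/8; P(data | urn C) = (3/6) = 1/2; P(data | urn D) = (3/4) = 3/4; P(data | urn E) = (4/10) = 2/5.
The prior-weighted likelihoods are 1/5 · 4/5 = 4/25, 4/15 · 7/8 = 7/30, 4/15 · 1/2 = 2/15, 1/15 · 3/4 = 1/20, 1/5 · 2/5 = 2/25; with total 197/300.
So P(urn E | data) = (2/25) / (197/300) = 24/197.

0.1218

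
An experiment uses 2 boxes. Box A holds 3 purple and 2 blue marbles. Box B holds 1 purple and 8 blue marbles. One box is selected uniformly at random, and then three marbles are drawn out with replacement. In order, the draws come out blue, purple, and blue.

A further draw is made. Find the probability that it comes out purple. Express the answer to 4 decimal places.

0.3665

For each hypothesis, P(data | H) works out to: P(data | box A) = (2/5)(3/5)(2/5) = 0.096; P(data | box B) = (8/9)(1/9)(8/9) = 0.087791.
Multiplying each by its prior: 1/2 · 0.096 = 0.048, 1/2 · 0.087791 = 0.043896; summing to 0.091896.
The posterior is then P(box A | data) = 0.52233, P(box B | data) = 0.47767.
So P(purple next | data) = Σ P(purple next | H) P(H | data) = (3/5)(0.52233) + (1/9)(0.47767) = 0.36647.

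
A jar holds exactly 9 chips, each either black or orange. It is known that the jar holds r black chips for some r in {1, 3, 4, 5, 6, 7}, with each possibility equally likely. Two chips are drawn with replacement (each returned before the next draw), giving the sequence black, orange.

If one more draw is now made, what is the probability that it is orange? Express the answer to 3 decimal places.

0.492

Compute the likelihood of the observed sequence for each case: P(data | r = 1) = (1/9)(8/9) = 8/81; P(data | r = 3) = (3/9)(6/9) = 2/9; P(data | r = 4) = (4/9)(5/9) = 20/81; P(data | r = 5) = (5/9)(4/9) = 20/81; P(data | r = 6) = (6/9)(3/9) = 2/9; P(data | r = 7) = (7/9)(2/9) = 14/81.
The prior-weighted likelihoods are 1/6 · 8/81 = 4/243, 1/6 · 2/9 = 1/27, 1/6 · 20/81 = 10/243, 1/6 · 20/81 = 10/243, 1/6 · 2/9 = 1/27, 1/6 · 14/81 = 7/243; with total 49/243.
Normalising, the posterior is P(r = 1 | data) = 4/49, P(r = 3 | data) = 9/49, P(r = 4 | data) = 10/49, P(r = 5 | data) = 10/49, P(r = 6 | data) = 9/49, P(r = 7 | data) = 1/7.
Averaging over the posterior, P(orange next | data) = (8/9)(4/49) + (2/3)(9/49) + (5/9)(10/49) + (4/9)(10/49) + (1/3)(9/49) + (2/9)(1/7) = 31/63.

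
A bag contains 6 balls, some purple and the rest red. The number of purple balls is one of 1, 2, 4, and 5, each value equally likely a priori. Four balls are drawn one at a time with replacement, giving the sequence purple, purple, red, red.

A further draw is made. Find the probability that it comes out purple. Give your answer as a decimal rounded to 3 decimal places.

Under each hypothesis, the probability of the observed sequence is: P(data | r = 1) = (1/6)(1/6)(5/6)(5/6) = 0.01929; P(data | r = 2) = (2/6)(2/6)(4/6)(4/6) = 0.049383; P(data | r = 4) = (4/6)(4/6)(2/6)(2/6) = 0.049383; P(data | r = 5) = (5/6)(5/6)(1/6)(1/6) = 0.01929.
Multiplying each by its prior: 1/4 · 0.01929 = 0.0048225, 1/4 · 0.049383 = 0.012346, 1/4 · 0.049383 = 0.012346, 1/4 · 0.01929 = 0.0048225; with total 0.034336.
Normalising, the posterior is P(r = 1 | data) = 0.14045, P(r = 2 | data) = 0.35955, P(r = 4 | data) = 0.35955, P(r = 5 | data) = 0.14045.
Averaging over the posterior, P(purple next | data) = (1/6)(0.14045) + (1/3)(0.35955) + (2/3)(0.35955) + (5/6)(0.14045) = 0.5.

0.500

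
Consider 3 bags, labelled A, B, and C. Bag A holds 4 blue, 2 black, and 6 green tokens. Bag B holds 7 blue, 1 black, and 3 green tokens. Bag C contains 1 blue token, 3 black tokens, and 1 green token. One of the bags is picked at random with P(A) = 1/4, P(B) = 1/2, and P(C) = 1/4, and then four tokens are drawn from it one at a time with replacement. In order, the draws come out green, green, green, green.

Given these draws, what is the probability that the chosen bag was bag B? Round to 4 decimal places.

0.1472

Compute the likelihood of the observed sequence for each case: P(data | bag A) = (6/12)(6/12)(6/12)(6/12) = 0.0625; P(data | bag B) = (3/11)(3/11)(3/11)(3/11) = 0.0055324; P(data | bag C) = (1/5)(1/5)(1/5)(1/5) = 0.0016.
Weighting by the prior gives 1/4 · 0.0625 = 0.015625, 1/2 · 0.0055324 = 0.0027662, 1/4 · 0.0016 = 0.0004; these sum to 0.018791.
By Bayes' rule, P(bag B | data) = (0.0027662) / (0.018791) = 0.14721.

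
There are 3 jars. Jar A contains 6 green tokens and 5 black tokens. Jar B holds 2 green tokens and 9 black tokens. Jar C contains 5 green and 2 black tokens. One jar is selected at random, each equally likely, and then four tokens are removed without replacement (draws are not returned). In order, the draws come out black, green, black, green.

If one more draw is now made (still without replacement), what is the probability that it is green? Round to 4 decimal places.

0.6422

Compute the likelihood of the observed sequence for each case: P(data | jar A) = (5/11)(6/10)(4/9)(5/8) = 0.075758; P(data | jar B) = (9/11)(2/10)(8/9)(1/8) = 0.018182; P(data | jar C) = (2/7)(5/6)(1/5)(4/4) = 0.047619.
Weighting by the prior gives 1/3 · 0.075758 = 0.025253, 1/3 · 0.018182 = 0.0060606, 1/3 · 0.047619 = 0.015873; summing to 0.047186.
The posterior is then P(jar A | data) = 0.53517, P(jar B | data) = 0.12844, P(jar C | data) = 0.33639.
So P(green next | data) = Σ P(green next | H) P(H | data) = (4/7)(0.53517) + (0)(0.12844) + (1)(0.33639) = 0.6422.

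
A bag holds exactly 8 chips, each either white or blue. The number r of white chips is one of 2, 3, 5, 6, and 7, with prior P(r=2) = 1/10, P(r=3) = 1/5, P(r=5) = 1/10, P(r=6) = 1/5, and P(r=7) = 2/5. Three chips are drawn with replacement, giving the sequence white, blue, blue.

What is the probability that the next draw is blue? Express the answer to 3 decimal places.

Under each hypothesis, the probability of the observed sequence is: P(data | r = 2) = (2/8)(6/8)(6/8) = 0.14062; P(data | r = 3) = (3/8)(5/8)(5/8) = 0.14648; P(data | r = 5) = (5/8)(3/8)(3/8) = 0.087891; P(data | r = 6) = (6/8)(2/8)(2/8) = 0.046875; P(data | r = 7) = (7/8)(1/8)(1/8) = 0.013672.
The prior-weighted likelihoods are 1/10 · 0.14062 = 0.014063, 1/5 · 0.14648 = 0.029297, 1/10 · 0.087891 = 0.0087891, 1/5 · 0.046875 = 0.009375, 2/5 · 0.013672 = 0.0054687; these sum to 0.066992.
The posterior is then P(r = 2 | data) = 0.20991, P(r = 3 | data) = 0.43732, P(r = 5 | data) = 0.1312, P(r = 6 | data) = 0.13994, P(r = 7 | data) = 0.081633.
Averaging over the posterior, P(blue next | data) = (3/4)(0.20991) + (5/8)(0.43732) + (3/8)(0.1312) + (1/4)(0.13994) + (1/8)(0.081633) = 0.52515.

0.525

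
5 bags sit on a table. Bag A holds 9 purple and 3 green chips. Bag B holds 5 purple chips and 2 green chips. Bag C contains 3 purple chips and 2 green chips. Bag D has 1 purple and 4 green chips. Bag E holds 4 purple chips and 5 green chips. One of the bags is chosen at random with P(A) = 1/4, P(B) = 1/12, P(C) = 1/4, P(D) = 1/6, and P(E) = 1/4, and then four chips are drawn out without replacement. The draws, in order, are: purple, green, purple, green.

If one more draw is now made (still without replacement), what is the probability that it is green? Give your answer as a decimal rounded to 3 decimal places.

0.225

Under each hypothesis, the probability of the observed sequence is: P(data | bag A) = (9/12)(3/11)(8/10)(2/9) = 0.036364; P(data | bag B) = (5/7)(2/6)(4/5)(1/4) = 0.047619; P(data | bag C) = (3/5)(2/4)(2/3)(1/2) = 0.1; P(data | bag D) = (1/5)(4/4)(0/3) = 0; P(data | bag E) = (4/9)(5/8)(3/7)(4/6) = 0.079365.
Multiplying each by its prior: 1/4 · 0.036364 = 0.0090909, 1/12 · 0.047619 = 0.0039683, 1/4 · 0.1 = 0.025, 1/6 · 0 = 0, 1/4 · 0.079365 = 0.019841; these sum to 0.0579.
Dividing through by the total gives posterior P(bag A | data) = 0.15701, P(bag B | data) = 0.068536, P(bag C | data) = 0.43178, P(bag D | data) = 0, P(bag E | data) = 0.34268.
Averaging over the posterior, P(green next | data) = (1/8)(0.15701) + (0)(0.068536) + (0)(0.43178) + (3/5)(0.34268) = 0.22523.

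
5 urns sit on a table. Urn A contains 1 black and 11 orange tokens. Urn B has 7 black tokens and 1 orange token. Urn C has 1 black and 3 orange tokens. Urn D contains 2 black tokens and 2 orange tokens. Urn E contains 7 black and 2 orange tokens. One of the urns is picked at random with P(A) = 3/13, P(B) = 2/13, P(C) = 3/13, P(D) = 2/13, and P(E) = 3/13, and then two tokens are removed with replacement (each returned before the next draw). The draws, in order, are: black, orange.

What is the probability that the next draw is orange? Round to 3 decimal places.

0.505

Under each hypothesis, the probability of the observed sequence is: P(data | urn A) = (1/12)(11/12) = 0.076389; P(data | urn B) = (7/8)(1/8) = 0.10938; P(data | urn C) = (1/4)(3/4) = 0.1875; P(data | urn D) = (2/4)(2/4) = 0.25; P(data | urn E) = (7/9)(2/9) = 0.17284.
Multiplying each by its prior: 3/13 · 0.076389 = 0.017628, 2/13 · 0.10938 = 0.016827, 3/13 · 0.1875 = 0.043269, 2/13 · 0.25 = 0.038462, 3/13 · 0.17284 = 0.039886; these sum to 0.15607.
Normalising, the posterior is P(urn A | data) = 0.11295, P(urn B | data) = 0.10782, P(urn C | data) = 0.27724, P(urn D | data) = 0.24643, P(urn E | data) = 0.25556.
The predictive probability is P(orange next | data) = (11/12)(0.11295) + (1/8)(0.10782) + (3/4)(0.27724) + (1/2)(0.24643) + (2/9)(0.25556) = 0.50495.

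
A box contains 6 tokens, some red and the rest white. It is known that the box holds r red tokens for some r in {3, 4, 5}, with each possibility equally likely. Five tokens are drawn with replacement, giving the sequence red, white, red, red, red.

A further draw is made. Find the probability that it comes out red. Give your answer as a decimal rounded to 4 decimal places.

0.7128

Compute the likelihood of the observed sequence for each case: P(data | r = 3) = (3/6)(3/6)(3/6)(3/6)(3/6) = 0.03125; P(data | r = 4) = (4/6)(2/6)(4/6)(4/6)(4/6) = 0.065844; P(data | r = 5) = (5/6)(1/6)(5/6)(5/6)(5/6) = 0.080376.
Weighting by the prior gives 1/3 · 0.03125 = 0.010417, 1/3 · 0.065844 = 0.021948, 1/3 · 0.080376 = 0.026792; with total 0.059156.
The posterior is then P(r = 3 | data) = 0.17609, P(r = 4 | data) = 0.37101, P(r = 5 | data) = 0.4529.
So P(red next | data) = Σ P(red next | H) P(H | data) = (1/2)(0.17609) + (2/3)(0.37101) + (5/6)(0.4529) = 0.7128.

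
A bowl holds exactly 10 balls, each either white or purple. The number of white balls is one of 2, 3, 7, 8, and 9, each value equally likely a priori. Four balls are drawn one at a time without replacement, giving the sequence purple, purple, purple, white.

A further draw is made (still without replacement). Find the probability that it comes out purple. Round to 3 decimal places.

For each hypothesis, P(data | H) works out to: P(data | r = 2) = (8/10)(7/9)(6/8)(2/7) = 2/15; P(data | r = 3) = (7/10)(6/9)(5/8)(3/7) = 1/8; P(data | r = 7) = (3/10)(2/9)(1/8)(7/7) = 1/120; P(data | r = 8) = (2/10)(1/9)(0/8) = 0; P(data | r = 9) = (1/10)(0/9) = 0.
The prior-weighted likelihoods are 1/5 · 2/15 = 2/75, 1/5 · 1/8 = 1/40, 1/5 · 1/120 = 1/600, 1/5 · 0 = 0, 1/5 · 0 = 0; summing to 4/75.
The posterior is then P(r = 2 | data) = 1/2, P(r = 3 | data) = 15/32, P(r = 7 | data) = 1/32, P(r = 8 | data) = 0, P(r = 9 | data) = 0.
Averaging over the posterior, P(purple next | data) = (5/6)(1/2) + (2/3)(15/32) + (0)(1/32) = 35/48.

0.729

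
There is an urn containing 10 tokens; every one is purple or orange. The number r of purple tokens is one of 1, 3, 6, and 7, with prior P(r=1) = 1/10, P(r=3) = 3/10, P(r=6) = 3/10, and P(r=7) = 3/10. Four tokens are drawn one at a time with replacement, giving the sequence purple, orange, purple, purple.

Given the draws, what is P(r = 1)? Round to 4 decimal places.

For each hypothesis, P(data | H) works out to: P(data | r = 1) = (1/10)(9/10)(1/10)(1/10) = 0.0009; P(data | r = 3) = (3/10)(7/10)(3/10)(3/10) = 0.0189; P(data | r = 6) = (6/10)(4/10)(6/10)(6/10) = 0.0864; P(data | r = 7) = (7/10)(3/10)(7/10)(7/10) = 0.1029.
Multiplying each by its prior: 1/10 · 0.0009 = 9e-05, 3/10 · 0.0189 = 0.00567, 3/10 · 0.0864 = 0.02592, 3/10 · 0.1029 = 0.03087; these sum to 0.06255.
Hence P(r = 1 | data) = (9e-05) / (0.06255) = 0.0014388.

0.0014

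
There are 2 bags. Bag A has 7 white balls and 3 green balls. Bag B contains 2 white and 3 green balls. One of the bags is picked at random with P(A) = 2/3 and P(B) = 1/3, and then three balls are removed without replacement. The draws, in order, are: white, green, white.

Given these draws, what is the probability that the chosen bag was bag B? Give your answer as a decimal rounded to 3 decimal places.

Under each hypothesis, the probability of the observed sequence is: P(data | bag A) = (7/10)(3/9)(6/8) = 7/40; P(data | bag B) = (2/5)(3/4)(1/3) = 1/10.
The prior-weighted likelihoods are 2/3 · 7/40 = 7/60, 1/3 · 1/10 = 1/30; these sum to 3/20.
So P(bag B | data) = (1/30) / (3/20) = 2/9.

0.222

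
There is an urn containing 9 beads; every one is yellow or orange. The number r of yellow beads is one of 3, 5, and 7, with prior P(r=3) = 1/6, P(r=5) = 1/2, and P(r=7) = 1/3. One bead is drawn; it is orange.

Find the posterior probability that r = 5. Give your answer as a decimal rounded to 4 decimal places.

0.5455

The likelihood of this draw under each hypothesis: P(data | r = 3) = (6/9) = 2/3; P(data | r = 5) = (4/9) = 4/9; P(data | r = 7) = (2/9) = 2/9.
The prior-weighted likelihoods are 1/6 · 2/3 = 1/9, 1/2 · 4/9 = 2/9, 1/3 · 2/9 = 2/27; with total 11/27.
So P(r = 5 | data) = (2/9) / (11/27) = 6/11.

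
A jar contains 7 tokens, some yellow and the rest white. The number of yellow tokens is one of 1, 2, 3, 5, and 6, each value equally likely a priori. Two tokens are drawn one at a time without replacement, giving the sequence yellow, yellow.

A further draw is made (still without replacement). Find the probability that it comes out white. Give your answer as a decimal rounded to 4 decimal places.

0.3586

For each hypothesis, P(data | H) works out to: P(data | r = 1) = (1/7)(0/6) = 0; P(data | r = 2) = (2/7)(1/6) = 1/21; P(data | r = 3) = (3/7)(2/6) = 1/7; P(data | r = 5) = (5/7)(4/6) = 10/21; P(data | r = 6) = (6/7)(5/6) = 5/7.
Multiplying each by its prior: 1/5 · 0 = 0, 1/5 · 1/21 = 1/105, 1/5 · 1/7 = 1/35, 1/5 · 10/21 = 2/21, 1/5 · 5/7 = 1/7; summing to 29/105.
Normalising, the posterior is P(r = 1 | data) = 0, P(r = 2 | data) = 1/29, P(r = 3 | data) = 3/29, P(r = 5 | data) = 10/29, P(r = 6 | data) = 15/29.
Averaging over the posterior, P(white next | data) = (1)(1/29) + (4/5)(3/29) + (2/5)(10/29) + (1/5)(15/29) = 52/145.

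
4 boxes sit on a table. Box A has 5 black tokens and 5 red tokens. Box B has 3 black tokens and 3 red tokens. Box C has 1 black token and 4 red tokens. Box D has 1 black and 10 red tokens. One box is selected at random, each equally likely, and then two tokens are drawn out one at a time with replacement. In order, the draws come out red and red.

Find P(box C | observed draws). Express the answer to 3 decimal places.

0.325

For each hypothesis, P(data | H) works out to: P(data | box A) = (5/10)(5/10) = 0.25; P(data | box B) = (3/6)(3/6) = 0.25; P(data | box C) = (4/5)(4/5) = 0.64; P(data | box D) = (10/11)(10/11) = 0.82645.
Multiplying each by its prior: 1/4 · 0.25 = 0.0625, 1/4 · 0.25 = 0.0625, 1/4 · 0.64 = 0.16, 1/4 · 0.82645 = 0.20661; with total 0.49161.
By Bayes' rule, P(box C | data) = (0.16) / (0.49161) = 0.32546.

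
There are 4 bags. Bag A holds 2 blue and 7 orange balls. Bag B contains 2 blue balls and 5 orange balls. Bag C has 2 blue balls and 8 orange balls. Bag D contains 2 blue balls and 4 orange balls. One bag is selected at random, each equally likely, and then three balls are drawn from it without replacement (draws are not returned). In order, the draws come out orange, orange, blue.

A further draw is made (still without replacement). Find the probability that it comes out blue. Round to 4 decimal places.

0.2305

The likelihood of the observed sequence under each hypothesis: P(data | bag A) = (7/9)(6/8)(2/7) = 0.16667; P(data | bag B) = (5/7)(4/6)(2/5) = 0.19048; P(data | bag C) = (8/10)(7/9)(2/8) = 0.15556; P(data | bag D) = (4/6)(3/5)(2/4) = 0.2.
Weighting by the prior gives 1/4 · 0.16667 = 0.041667, 1/4 · 0.19048 = 0.047619, 1/4 · 0.15556 = 0.038889, 1/4 · 0.2 = 0.05; these sum to 0.17817.
The posterior is then P(bag A | data) = 0.23385, P(bag B | data) = 0.26726, P(bag C | data) = 0.21826, P(bag D | data) = 0.28062.
So P(blue next | data) = Σ P(blue next | H) P(H | data) = (1/6)(0.23385) + (1/4)(0.26726) + (1/7)(0.21826) + (1/3)(0.28062) = 0.23051.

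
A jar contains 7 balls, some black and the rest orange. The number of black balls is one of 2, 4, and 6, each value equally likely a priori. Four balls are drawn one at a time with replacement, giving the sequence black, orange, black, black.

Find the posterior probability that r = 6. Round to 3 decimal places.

0.482

The likelihood of the observed sequence under each hypothesis: P(data | r = 2) = (2/7)(5/7)(2/7)(2/7) = 0.01666; P(data | r = 4) = (4/7)(3/7)(4/7)(4/7) = 0.079967; P(data | r = 6) = (6/7)(1/7)(6/7)(6/7) = 0.089963.
Weighting by the prior gives 1/3 · 0.01666 = 0.0055532, 1/3 · 0.079967 = 0.026656, 1/3 · 0.089963 = 0.029988; summing to 0.062196.
By Bayes' rule, P(r = 6 | data) = (0.029988) / (0.062196) = 0.48214.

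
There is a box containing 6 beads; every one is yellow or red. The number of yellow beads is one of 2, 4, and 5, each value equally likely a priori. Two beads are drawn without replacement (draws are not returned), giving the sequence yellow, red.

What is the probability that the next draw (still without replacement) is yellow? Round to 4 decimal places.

The likelihood of the observed sequence under each hypothesis: P(data | r = 2) = (2/6)(4/5) = 4/15; P(data | r = 4) = (4/6)(2/5) = 4/15; P(data | r = 5) = (5/6)(1/5) = 1/6.
The prior-weighted likelihoods are 1/3 · 4/15 = 4/45, 1/3 · 4/15 = 4/45, 1/3 · 1/6 = 1/18; with total 7/30.
Normalising, the posterior is P(r = 2 | data) = 8/21, P(r = 4 | data) = 8/21, P(r = 5 | data) = 5/21.
So P(yellow next | data) = Σ P(yellow next | H) P(H | data) = (1/4)(8/21) + (3/4)(8/21) + (1)(5/21) = 13/21.

0.6190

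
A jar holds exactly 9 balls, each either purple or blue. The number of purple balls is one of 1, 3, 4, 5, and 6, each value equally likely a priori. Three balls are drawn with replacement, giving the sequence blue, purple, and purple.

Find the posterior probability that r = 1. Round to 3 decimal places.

0.023

Under each hypothesis, the probability of the observed sequence is: P(data | r = 1) = (8/9)(1/9)(1/9) = 0.010974; P(data | r = 3) = (6/9)(3/9)(3/9) = 0.074074; P(data | r = 4) = (5/9)(4/9)(4/9) = 0.10974; P(data | r = 5) = (4/9)(5/9)(5/9) = 0.13717; P(data | r = 6) = (3/9)(6/9)(6/9) = 0.14815.
Weighting by the prior gives 1/5 · 0.010974 = 0.0021948, 1/5 · 0.074074 = 0.014815, 1/5 · 0.10974 = 0.021948, 1/5 · 0.13717 = 0.027435, 1/5 · 0.14815 = 0.02963; with total 0.096022.
By Bayes' rule, P(r = 1 | data) = (0.0021948) / (0.096022) = 0.022857.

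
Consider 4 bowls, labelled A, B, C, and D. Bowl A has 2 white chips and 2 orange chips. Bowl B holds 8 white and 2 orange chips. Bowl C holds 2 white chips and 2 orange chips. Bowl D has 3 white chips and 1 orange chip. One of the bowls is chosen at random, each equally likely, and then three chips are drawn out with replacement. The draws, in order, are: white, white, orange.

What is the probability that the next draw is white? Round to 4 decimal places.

The likelihood of the observed sequence under each hypothesis: P(data | bowl A) = (2/4)(2/4)(2/4) = 0.125; P(data | bowl B) = (8/10)(8/10)(2/10) = 0.128; P(data | bowl C) = (2/4)(2/4)(2/4) = 0.125; P(data | bowl D) = (3/4)(3/4)(1/4) = 0.14062.
The prior-weighted likelihoods are 1/4 · 0.125 = 0.03125, 1/4 · 0.128 = 0.032, 1/4 · 0.125 = 0.03125, 1/4 · 0.14062 = 0.035156; summing to 0.12966.
The posterior is then P(bowl A | data) = 0.24102, P(bowl B | data) = 0.24681, P(bowl C | data) = 0.24102, P(bowl D | data) = 0.27115.
Averaging over the posterior, P(white next | data) = (1/2)(0.24102) + (4/5)(0.24681) + (1/2)(0.24102) + (3/4)(0.27115) = 0.64183.

0.6418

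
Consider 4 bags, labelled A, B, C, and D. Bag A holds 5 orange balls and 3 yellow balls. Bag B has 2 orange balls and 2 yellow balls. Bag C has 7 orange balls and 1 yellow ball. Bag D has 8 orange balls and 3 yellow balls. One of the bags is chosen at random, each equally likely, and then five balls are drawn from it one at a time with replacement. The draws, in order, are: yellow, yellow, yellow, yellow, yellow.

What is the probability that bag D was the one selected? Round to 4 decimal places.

The likelihood of the observed sequence under each hypothesis: P(data | bag A) = (3/8)(3/8)(3/8)(3/8)(3/8) = 0.0074158; P(data | bag B) = (2/4)(2/4)(2/4)(2/4)(2/4) = 0.03125; P(data | bag C) = (1/8)(1/8)(1/8)(1/8)(1/8) = 3.0518e-05; P(data | bag D) = (3/11)(3/11)(3/11)(3/11)(3/11) = 0.0015088.
Multiplying each by its prior: 1/4 · 0.0074158 = 0.0018539, 1/4 · 0.03125 = 0.0078125, 1/4 · 3.0518e-05 = 7.6294e-06, 1/4 · 0.0015088 = 0.00037721; summing to 0.010051.
By Bayes' rule, P(bag D | data) = (0.00037721) / (0.010051) = 0.037529.

0.0375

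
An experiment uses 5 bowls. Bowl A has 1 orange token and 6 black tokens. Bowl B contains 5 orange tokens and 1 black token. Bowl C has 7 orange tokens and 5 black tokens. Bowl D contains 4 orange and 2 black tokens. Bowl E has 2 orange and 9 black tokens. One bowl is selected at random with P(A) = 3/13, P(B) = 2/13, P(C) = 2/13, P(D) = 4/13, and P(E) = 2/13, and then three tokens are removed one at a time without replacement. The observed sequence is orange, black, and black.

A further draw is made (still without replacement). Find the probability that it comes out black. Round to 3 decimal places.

0.629

The likelihood of the observed sequence under each hypothesis: P(data | bowl A) = (1/7)(6/6)(5/5) = 0.14286; P(data | bowl B) = (5/6)(1/5)(0/4) = 0; P(data | bowl C) = (7/12)(5/11)(4/10) = 0.10606; P(data | bowl D) = (4/6)(2/5)(1/4) = 0.066667; P(data | bowl E) = (2/11)(9/10)(8/9) = 0.14545.
The prior-weighted likelihoods are 3/13 · 0.14286 = 0.032967, 2/13 · 0 = 0, 2/13 · 0.10606 = 0.016317, 4/13 · 0.066667 = 0.020513, 2/13 · 0.14545 = 0.022378; summing to 0.092174.
The posterior is then P(bowl A | data) = 0.35766, P(bowl B | data) = 0, P(bowl C | data) = 0.17702, P(bowl D | data) = 0.22254, P(bowl E | data) = 0.24277.
So P(black next | data) = Σ P(black next | H) P(H | data) = (1)(0.35766) + (1/3)(0.17702) + (0)(0.22254) + (7/8)(0.24277) = 0.62909.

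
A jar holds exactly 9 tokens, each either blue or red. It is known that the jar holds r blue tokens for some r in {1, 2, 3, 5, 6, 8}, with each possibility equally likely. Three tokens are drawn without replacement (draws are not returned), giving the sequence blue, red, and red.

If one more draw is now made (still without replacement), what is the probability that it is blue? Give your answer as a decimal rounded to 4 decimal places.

Under each hypothesis, the probability of the observed sequence is: P(data | r = 1) = (1/9)(8/8)(7/7) = 0.11111; P(data | r = 2) = (2/9)(7/8)(6/7) = 0.16667; P(data | r = 3) = (3/9)(6/8)(5/7) = 0.17857; P(data | r = 5) = (5/9)(4/8)(3/7) = 0.11905; P(data | r = 6) = (6/9)(3/8)(2/7) = 0.071429; P(data | r = 8) = (8/9)(1/8)(0/7) = 0.
Weighting by the prior gives 1/6 · 0.11111 = 0.018519, 1/6 · 0.16667 = 0.027778, 1/6 · 0.17857 = 0.029762, 1/6 · 0.11905 = 0.019841, 1/6 · 0.071429 = 0.011905, 1/6 · 0 = 0; summing to 0.1078.
The posterior is then P(r = 1 | data) = 0.17178, P(r = 2 | data) = 0.25767, P(r = 3 | data) = 0.27607, P(r = 5 | data) = 0.18405, P(r = 6 | data) = 0.11043, P(r = 8 | data) = 0.
The predictive probability is P(blue next | data) = (0)(0.17178) + (1/6)(0.25767) + (1/3)(0.27607) + (2/3)(0.18405) + (5/6)(0.11043) = 0.34969.

0.3497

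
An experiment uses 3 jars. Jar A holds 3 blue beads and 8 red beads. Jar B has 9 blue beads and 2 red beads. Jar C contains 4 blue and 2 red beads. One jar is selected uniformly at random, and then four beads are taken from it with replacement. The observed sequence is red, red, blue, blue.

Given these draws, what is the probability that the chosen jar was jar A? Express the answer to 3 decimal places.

The likelihood of the observed sequence under each hypothesis: P(data | jar A) = (8/11)(8/11)(3/11)(3/11) = 0.039342; P(data | jar B) = (2/11)(2/11)(9/11)(9/11) = 0.02213; P(data | jar C) = (2/6)(2/6)(4/6)(4/6) = 0.049383.
Weighting by the prior gives 1/3 · 0.039342 = 0.013114, 1/3 · 0.02213 = 0.0073765, 1/3 · 0.049383 = 0.016461; summing to 0.036951.
By Bayes' rule, P(jar A | data) = (0.013114) / (0.036951) = 0.3549.

0.355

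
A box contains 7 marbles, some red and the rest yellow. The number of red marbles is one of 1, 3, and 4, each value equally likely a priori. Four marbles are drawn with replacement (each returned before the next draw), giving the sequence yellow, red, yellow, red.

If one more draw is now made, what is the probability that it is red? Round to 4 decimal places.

0.4603

For each hypothesis, P(data | H) works out to: P(data | r = 1) = (6/7)(1/7)(6/7)(1/7) = 0.014994; P(data | r = 3) = (4/7)(3/7)(4/7)(3/7) = 0.059975; P(data | r = 4) = (3/7)(4/7)(3/7)(4/7) = 0.059975.
The prior-weighted likelihoods are 1/3 · 0.014994 = 0.0049979, 1/3 · 0.059975 = 0.019992, 1/3 · 0.059975 = 0.019992; these sum to 0.044981.
The posterior is then P(r = 1 | data) = 0.11111, P(r = 3 | data) = 0.44444, P(r = 4 | data) = 0.44444.
The predictive probability is P(red next | data) = (1/7)(0.11111) + (3/7)(0.44444) + (4/7)(0.44444) = 0.46032.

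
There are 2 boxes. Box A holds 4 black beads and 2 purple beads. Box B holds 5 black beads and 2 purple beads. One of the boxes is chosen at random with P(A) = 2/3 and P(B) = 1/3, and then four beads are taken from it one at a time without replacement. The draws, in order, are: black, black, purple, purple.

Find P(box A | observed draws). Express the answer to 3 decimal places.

0.737

Compute the likelihood of the observed sequence for each case: P(data | box A) = (4/6)(3/5)(2/4)(1/3) = 1/15; P(data | box B) = (5/7)(4/6)(2/5)(1/4) = 1/21.
Weighting by the prior gives 2/3 · 1/15 = 2/45, 1/3 · 1/21 = 1/63; summing to 19/315.
By Bayes' rule, P(box A | data) = (2/45) / (19/315) = 14/19.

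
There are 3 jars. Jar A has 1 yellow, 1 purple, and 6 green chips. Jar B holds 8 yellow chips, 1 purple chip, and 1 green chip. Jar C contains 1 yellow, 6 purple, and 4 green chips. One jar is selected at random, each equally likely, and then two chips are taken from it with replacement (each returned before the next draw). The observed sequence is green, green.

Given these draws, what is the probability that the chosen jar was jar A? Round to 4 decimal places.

0.7982

For each hypothesis, P(data | H) works out to: P(data | jar A) = (6/8)(6/8) = 0.5625; P(data | jar B) = (1/10)(1/10) = 0.01; P(data | jar C) = (4/11)(4/11) = 0.13223.
Multiplying each by its prior: 1/3 · 0.5625 = 0.1875, 1/3 · 0.01 = 0.0033333, 1/3 · 0.13223 = 0.044077; these sum to 0.23491.
So P(jar A | data) = (0.1875) / (0.23491) = 0.79818.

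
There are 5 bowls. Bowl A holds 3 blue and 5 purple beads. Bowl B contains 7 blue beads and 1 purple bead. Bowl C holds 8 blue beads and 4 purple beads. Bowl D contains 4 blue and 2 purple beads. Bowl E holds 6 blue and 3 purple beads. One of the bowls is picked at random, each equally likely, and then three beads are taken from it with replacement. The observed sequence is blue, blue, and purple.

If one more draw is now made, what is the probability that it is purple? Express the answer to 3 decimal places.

For each hypothesis, P(data | H) works out to: P(data | bowl A) = (3/8)(3/8)(5/8) = 0.087891; P(data | bowl B) = (7/8)(7/8)(1/8) = 0.095703; P(data | bowl C) = (8/12)(8/12)(4/12) = 0.14815; P(data | bowl D) = (4/6)(4/6)(2/6) = 0.14815; P(data | bowl E) = (6/9)(6/9)(3/9) = 0.14815.
Multiplying each by its prior: 1/5 · 0.087891 = 0.017578, 1/5 · 0.095703 = 0.019141, 1/5 · 0.14815 = 0.02963, 1/5 · 0.14815 = 0.02963, 1/5 · 0.14815 = 0.02963; with total 0.12561.
Normalising, the posterior is P(bowl A | data) = 0.13994, P(bowl B | data) = 0.15238, P(bowl C | data) = 0.23589, P(bowl D | data) = 0.23589, P(bowl E | data) = 0.23589.
The predictive probability is P(purple next | data) = (5/8)(0.13994) + (1/8)(0.15238) + (1/3)(0.23589) + (1/3)(0.23589) + (1/3)(0.23589) = 0.3424.

0.342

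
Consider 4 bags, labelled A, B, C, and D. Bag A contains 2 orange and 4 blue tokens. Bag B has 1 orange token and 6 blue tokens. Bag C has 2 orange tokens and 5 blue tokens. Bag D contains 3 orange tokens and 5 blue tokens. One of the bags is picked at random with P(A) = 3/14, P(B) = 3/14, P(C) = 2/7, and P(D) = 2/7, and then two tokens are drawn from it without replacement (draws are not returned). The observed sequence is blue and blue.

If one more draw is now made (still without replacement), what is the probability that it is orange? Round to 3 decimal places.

0.375

The likelihood of the observed sequence under each hypothesis: P(data | bag A) = (4/6)(3/5) = 0.4; P(data | bag B) = (6/7)(5/6) = 0.71429; P(data | bag C) = (5/7)(4/6) = 0.47619; P(data | bag D) = (5/8)(4/7) = 0.35714.
Multiplying each by its prior: 3/14 · 0.4 = 0.085714, 3/14 · 0.71429 = 0.15306, 2/7 · 0.47619 = 0.13605, 2/7 · 0.35714 = 0.10204; with total 0.47687.
Dividing through by the total gives posterior P(bag A | data) = 0.17974, P(bag B | data) = 0.32097, P(bag C | data) = 0.28531, P(bag D | data) = 0.21398.
The predictive probability is P(orange next | data) = (1/2)(0.17974) + (1/5)(0.32097) + (2/5)(0.28531) + (1/2)(0.21398) = 0.37518.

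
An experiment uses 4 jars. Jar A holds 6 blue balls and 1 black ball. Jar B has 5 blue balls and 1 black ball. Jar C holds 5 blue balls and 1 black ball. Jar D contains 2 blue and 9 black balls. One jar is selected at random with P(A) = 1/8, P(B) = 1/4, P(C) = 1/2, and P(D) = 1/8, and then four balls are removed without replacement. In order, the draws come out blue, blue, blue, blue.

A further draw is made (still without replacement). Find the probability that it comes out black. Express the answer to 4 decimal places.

0.4706

The likelihood of the observed sequence under each hypothesis: P(data | jar A) = (6/7)(5/6)(4/5)(3/4) = 3/7; P(data | jar B) = (5/6)(4/5)(3/4)(2/3) = 1/3; P(data | jar C) = (5/6)(4/5)(3/4)(2/3) = 1/3; P(data | jar D) = (2/11)(1/10)(0/9) = 0.
Weighting by the prior gives 1/8 · 3/7 = 3/56, 1/4 · 1/3 = 1/12, 1/2 · 1/3 = 1/6, 1/8 · 0 = 0; with total 17/56.
Dividing through by the total gives posterior P(jar A | data) = 3/17, P(jar B | data) = 14/51, P(jar C | data) = 28/51, P(jar D | data) = 0.
Averaging over the posterior, P(black next | data) = (1/3)(3/17) + (1/2)(14/51) + (1/2)(28/51) = 8/17.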